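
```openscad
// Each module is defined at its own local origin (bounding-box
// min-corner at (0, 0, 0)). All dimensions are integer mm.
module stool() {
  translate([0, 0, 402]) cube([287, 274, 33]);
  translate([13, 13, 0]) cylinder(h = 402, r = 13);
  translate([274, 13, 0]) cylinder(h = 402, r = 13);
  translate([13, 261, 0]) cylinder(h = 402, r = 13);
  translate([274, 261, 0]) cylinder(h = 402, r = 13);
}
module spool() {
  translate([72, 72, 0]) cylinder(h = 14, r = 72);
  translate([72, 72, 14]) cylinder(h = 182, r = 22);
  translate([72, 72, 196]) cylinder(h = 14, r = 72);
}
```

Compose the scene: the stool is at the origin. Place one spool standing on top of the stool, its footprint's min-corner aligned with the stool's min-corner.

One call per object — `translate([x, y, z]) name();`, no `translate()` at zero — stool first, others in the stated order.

stool();
translate([0, 0, 435]) spool();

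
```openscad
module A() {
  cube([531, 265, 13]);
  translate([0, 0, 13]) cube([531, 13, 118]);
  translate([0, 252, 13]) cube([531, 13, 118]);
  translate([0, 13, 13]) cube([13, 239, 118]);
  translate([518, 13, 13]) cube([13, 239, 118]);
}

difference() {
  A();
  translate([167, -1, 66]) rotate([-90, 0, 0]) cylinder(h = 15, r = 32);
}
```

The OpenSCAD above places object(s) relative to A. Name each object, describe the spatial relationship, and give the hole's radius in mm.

A is an open box. The open box has a circular hole through its front wall. The hole's radius is 32 mm.

The subtracted cylinder has r = 32 mm.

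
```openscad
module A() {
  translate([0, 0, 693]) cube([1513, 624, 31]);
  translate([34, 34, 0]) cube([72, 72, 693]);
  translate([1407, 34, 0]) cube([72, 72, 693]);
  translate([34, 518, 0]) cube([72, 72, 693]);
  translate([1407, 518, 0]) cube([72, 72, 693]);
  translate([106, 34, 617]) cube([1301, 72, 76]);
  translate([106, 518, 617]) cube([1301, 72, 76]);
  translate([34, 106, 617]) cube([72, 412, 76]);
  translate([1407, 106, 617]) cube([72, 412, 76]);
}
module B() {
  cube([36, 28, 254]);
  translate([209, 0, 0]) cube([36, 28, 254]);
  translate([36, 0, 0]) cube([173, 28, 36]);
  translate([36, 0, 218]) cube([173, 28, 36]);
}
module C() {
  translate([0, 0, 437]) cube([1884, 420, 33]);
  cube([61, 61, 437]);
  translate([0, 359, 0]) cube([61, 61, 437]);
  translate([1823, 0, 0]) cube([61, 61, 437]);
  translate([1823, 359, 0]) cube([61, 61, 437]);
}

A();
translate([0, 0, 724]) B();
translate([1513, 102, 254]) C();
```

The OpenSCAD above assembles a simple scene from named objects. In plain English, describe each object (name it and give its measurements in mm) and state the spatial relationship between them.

A is a table with a 1513×624 mm rectangular top, 31 mm thick, top surface at z = 724 mm, supported by four 72×72 mm square legs, each inset 34 mm from the nearest pair of top edges, running from the floor. Four apron rails, 72 mm thick and 76 mm tall, run between adjacent legs with their top edges flush with the underside of the top and their outer faces flush with the legs' outer faces.

B is a rectangular picture frame lying in the x–z plane (depth along y). The opening is 173 mm wide (x) by 182 mm tall (z), surrounded by a border 36 mm wide on all four sides. The frame is 28 mm deep and is made of two full-height vertical stiles with two horizontal rails fitted between them.

C is a long wooden bench with a 1884 mm (x) × 420 mm (y) seat, 33 mm thick, its top surface 470 mm above the floor. Four 61 mm square legs at the seat corners, flush with the edges, run from z = 0 to the seat underside.

The picture frame is on top of the table. The bench is beside the table with their tops flush at z = 724.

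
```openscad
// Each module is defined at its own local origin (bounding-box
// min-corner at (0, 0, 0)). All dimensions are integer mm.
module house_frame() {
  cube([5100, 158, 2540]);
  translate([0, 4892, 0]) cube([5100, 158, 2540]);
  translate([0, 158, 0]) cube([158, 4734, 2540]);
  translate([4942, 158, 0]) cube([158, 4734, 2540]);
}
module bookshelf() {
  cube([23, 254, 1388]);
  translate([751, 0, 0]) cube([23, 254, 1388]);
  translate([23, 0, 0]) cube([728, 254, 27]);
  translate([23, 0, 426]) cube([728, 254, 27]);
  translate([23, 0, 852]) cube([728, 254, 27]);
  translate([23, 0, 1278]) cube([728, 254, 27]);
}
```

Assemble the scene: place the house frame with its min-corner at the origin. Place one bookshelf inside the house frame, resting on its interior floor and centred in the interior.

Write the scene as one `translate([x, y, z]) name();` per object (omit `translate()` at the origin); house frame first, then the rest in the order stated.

house_frame();
translate([2163, 2398, 0]) bookshelf();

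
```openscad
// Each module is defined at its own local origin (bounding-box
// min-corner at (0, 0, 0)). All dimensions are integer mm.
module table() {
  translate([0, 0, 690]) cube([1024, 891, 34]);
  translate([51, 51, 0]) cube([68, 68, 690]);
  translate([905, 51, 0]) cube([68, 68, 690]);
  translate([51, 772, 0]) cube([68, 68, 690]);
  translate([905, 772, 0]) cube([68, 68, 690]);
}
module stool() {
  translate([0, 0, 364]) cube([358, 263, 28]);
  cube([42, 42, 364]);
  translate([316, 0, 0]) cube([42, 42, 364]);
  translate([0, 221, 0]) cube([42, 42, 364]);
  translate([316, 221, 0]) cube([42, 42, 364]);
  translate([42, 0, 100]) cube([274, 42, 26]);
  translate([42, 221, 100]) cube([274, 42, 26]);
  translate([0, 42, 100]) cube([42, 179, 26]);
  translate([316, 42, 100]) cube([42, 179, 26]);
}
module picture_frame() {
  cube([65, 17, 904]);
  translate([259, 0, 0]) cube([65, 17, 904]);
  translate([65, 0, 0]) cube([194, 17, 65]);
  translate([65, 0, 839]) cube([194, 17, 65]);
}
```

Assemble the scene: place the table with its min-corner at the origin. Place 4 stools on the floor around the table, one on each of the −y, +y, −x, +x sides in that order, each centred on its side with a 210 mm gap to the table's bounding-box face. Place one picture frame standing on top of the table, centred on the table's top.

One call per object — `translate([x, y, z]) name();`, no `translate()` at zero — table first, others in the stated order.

table();
translate([333, -473, 0]) stool();
translate([333, 1101, 0]) stool();
translate([-568, 314, 0]) stool();
translate([1234, 314, 0]) stool();
translate([350, 437, 724]) picture_frame();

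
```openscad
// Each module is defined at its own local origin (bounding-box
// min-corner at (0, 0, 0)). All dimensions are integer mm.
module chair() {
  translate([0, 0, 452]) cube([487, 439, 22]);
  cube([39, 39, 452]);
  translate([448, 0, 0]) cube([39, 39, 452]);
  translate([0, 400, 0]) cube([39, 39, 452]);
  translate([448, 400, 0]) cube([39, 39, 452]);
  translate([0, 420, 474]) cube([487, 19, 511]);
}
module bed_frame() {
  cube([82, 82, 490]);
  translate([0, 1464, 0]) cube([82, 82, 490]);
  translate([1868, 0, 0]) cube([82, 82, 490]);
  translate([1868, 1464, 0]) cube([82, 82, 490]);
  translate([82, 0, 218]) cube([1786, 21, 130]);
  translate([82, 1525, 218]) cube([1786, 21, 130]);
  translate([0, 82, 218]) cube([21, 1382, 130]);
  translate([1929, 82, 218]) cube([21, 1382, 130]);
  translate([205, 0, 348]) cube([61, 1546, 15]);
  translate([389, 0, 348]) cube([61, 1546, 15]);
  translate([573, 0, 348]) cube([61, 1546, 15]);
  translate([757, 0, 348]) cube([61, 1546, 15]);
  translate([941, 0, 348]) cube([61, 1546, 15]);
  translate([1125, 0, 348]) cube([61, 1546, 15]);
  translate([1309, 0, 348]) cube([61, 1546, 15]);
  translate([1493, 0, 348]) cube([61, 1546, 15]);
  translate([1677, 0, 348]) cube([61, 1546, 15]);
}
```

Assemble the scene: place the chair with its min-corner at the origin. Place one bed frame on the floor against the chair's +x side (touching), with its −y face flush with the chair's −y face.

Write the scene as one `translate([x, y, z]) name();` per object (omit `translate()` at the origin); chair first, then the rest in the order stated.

chair();
translate([487, 0, 0]) bed_frame();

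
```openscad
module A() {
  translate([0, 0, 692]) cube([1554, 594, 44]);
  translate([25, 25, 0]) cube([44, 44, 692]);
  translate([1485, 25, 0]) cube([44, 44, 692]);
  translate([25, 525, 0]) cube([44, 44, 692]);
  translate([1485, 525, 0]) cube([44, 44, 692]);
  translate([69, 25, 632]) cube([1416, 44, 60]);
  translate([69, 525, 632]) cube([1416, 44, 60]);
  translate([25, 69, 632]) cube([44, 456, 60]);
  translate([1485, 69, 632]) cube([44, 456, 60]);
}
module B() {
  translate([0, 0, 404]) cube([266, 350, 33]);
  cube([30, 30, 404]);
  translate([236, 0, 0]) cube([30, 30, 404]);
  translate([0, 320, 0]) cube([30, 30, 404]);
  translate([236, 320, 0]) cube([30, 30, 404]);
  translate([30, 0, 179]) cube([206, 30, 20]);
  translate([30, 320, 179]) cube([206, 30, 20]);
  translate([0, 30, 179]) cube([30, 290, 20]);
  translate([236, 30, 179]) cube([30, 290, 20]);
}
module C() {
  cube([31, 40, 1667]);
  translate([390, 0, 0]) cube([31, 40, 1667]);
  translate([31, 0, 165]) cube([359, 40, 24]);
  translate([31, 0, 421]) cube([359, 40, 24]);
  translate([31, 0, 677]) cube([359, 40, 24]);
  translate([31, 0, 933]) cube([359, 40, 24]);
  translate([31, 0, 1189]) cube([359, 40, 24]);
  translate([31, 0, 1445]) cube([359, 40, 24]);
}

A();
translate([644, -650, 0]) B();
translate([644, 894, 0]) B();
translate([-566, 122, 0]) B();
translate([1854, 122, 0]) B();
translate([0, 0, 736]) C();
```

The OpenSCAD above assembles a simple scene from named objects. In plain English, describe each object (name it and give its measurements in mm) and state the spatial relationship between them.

A is a rectangular dining table. The top is 1554×594×44 mm with its upper surface at z = 736 mm. It stands on four 44×44 mm square legs, each inset 25 mm from the nearest pair of top edges, running from the floor to the underside of the top. Four apron rails, 44 mm thick and 60 mm tall, run between adjacent legs with their top edges flush with the underside of the top and their outer faces flush with the legs' outer faces.

B is a four-legged stool. The seat is a 266×350×33 mm slab whose top surface is at z = 437 mm; four square legs, each 30×30 mm in cross-section, run from the floor (z = 0) to the underside of the seat, each flush with a corner of the seat. Four stretchers, 30 mm wide and 20 mm tall, connect adjacent legs with their undersides at z = 179 mm, each running between the inner faces of the legs it joins and aligned with the legs' outer faces on the other axis.

C is a wooden ladder with two side rails of 31×40 mm section and 1667 mm height, set 421 mm apart overall. Between them run 6 rectangular rungs (40 mm deep, 24 mm thick), front faces flush with the rails' −y face. The bottom of the first rung is 165 mm above the floor and each subsequent rung is 256 mm higher than the one below.

Four stools sit around the table at the −y, +y, −x, +x sides. The ladder is on top of the table.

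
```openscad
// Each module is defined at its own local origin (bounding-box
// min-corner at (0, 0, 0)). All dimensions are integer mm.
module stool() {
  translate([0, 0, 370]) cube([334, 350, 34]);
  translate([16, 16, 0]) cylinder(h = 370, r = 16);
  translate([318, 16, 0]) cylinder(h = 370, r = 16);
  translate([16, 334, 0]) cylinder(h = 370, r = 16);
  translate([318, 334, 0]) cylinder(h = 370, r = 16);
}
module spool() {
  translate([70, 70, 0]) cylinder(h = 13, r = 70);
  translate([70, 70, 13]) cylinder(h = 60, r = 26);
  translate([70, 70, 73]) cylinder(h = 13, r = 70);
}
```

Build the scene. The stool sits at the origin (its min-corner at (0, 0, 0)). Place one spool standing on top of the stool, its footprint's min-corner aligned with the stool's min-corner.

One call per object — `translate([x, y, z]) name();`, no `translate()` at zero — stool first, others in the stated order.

stool();
translate([0, 0, 404]) spool();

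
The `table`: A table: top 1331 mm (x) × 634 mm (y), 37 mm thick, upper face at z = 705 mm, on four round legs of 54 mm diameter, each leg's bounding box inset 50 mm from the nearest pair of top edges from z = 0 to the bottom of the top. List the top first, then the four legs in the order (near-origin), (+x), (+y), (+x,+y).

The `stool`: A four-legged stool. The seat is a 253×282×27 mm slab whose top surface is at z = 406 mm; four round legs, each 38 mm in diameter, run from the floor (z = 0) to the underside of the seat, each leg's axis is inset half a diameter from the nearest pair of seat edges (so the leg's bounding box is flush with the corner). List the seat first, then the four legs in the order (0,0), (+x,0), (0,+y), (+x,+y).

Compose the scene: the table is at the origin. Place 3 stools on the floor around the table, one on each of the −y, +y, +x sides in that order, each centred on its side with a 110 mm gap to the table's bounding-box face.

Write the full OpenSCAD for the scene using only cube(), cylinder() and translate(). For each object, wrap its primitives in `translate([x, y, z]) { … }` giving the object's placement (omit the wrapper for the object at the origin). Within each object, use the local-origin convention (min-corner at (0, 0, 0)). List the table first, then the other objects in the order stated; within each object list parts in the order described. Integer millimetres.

translate([0, 0, 668]) cube([1331, 634, 37]);
translate([77, 77, 0]) cylinder(h = 668, r = 27);
translate([1254, 77, 0]) cylinder(h = 668, r = 27);
translate([77, 557, 0]) cylinder(h = 668, r = 27);
translate([1254, 557, 0]) cylinder(h = 668, r = 27);
translate([539, -392, 0]) {
  translate([0, 0, 379]) cube([253, 282, 27]);
  translate([19, 19, 0]) cylinder(h = 379, r = 19);
  translate([234, 19, 0]) cylinder(h = 379, r = 19);
  translate([19, 263, 0]) cylinder(h = 379, r = 19);
  translate([234, 263, 0]) cylinder(h = 379, r = 19);
}
translate([539, 744, 0]) {
  translate([0, 0, 379]) cube([253, 282, 27]);
  translate([19, 19, 0]) cylinder(h = 379, r = 19);
  translate([234, 19, 0]) cylinder(h = 379, r = 19);
  translate([19, 263, 0]) cylinder(h = 379, r = 19);
  translate([234, 263, 0]) cylinder(h = 379, r = 19);
}
translate([1441, 176, 0]) {
  translate([0, 0, 379]) cube([253, 282, 27]);
  translate([19, 19, 0]) cylinder(h = 379, r = 19);
  translate([234, 19, 0]) cylinder(h = 379, r = 19);
  translate([19, 263, 0]) cylinder(h = 379, r = 19);
  translate([234, 263, 0]) cylinder(h = 379, r = 19);
}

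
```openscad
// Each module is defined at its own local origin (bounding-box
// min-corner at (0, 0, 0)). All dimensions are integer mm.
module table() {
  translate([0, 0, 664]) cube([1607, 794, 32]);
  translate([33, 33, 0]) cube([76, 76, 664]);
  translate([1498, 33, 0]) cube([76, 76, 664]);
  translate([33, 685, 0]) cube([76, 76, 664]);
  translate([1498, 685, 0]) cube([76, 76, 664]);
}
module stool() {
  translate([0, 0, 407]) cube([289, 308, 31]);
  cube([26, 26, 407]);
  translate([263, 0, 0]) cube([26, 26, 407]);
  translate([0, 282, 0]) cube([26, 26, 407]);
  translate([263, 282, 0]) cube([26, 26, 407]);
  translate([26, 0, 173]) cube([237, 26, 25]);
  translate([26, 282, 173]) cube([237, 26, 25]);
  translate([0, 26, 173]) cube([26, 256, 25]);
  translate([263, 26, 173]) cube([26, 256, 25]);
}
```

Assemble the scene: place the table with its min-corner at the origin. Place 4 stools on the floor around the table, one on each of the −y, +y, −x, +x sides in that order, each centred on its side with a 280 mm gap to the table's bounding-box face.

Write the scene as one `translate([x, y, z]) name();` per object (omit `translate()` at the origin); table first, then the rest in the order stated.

table();
translate([659, -588, 0]) stool();
translate([659, 1074, 0]) stool();
translate([-569, 243, 0]) stool();
translate([1887, 243, 0]) stool();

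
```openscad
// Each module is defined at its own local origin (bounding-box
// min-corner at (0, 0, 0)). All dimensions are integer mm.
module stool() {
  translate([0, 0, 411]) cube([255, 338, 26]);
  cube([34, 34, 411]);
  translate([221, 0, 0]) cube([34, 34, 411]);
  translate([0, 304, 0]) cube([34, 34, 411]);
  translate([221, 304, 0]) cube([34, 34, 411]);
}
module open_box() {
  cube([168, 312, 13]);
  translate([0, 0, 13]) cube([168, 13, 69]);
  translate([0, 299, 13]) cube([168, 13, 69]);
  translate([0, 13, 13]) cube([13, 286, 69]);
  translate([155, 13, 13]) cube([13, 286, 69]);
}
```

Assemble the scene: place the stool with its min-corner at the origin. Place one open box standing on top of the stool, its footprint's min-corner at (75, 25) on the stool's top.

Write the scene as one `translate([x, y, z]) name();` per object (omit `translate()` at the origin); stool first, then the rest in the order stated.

stool();
translate([75, 25, 437]) open_box();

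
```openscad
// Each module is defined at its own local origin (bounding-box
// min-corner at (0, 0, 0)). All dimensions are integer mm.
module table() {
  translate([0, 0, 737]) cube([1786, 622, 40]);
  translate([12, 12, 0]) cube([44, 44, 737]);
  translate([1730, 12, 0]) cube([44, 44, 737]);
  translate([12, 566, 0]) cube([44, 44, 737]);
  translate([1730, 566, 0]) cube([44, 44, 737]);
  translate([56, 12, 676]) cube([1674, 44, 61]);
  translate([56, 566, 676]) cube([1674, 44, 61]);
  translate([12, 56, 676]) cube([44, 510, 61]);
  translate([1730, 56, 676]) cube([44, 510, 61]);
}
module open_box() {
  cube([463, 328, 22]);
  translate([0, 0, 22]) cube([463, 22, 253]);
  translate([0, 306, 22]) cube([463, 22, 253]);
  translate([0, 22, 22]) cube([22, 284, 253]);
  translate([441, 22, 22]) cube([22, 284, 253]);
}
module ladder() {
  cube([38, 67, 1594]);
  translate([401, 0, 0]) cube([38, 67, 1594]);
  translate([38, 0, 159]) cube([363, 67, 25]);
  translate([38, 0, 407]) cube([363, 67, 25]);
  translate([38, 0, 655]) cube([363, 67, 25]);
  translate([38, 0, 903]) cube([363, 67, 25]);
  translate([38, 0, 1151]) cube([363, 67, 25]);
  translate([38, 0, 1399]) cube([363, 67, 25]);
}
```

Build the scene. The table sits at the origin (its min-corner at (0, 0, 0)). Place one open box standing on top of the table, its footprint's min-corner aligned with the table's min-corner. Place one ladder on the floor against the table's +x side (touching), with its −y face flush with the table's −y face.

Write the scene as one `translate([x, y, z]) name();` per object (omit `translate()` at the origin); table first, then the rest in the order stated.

table();
translate([0, 0, 777]) open_box();
translate([1786, 0, 0]) ladder();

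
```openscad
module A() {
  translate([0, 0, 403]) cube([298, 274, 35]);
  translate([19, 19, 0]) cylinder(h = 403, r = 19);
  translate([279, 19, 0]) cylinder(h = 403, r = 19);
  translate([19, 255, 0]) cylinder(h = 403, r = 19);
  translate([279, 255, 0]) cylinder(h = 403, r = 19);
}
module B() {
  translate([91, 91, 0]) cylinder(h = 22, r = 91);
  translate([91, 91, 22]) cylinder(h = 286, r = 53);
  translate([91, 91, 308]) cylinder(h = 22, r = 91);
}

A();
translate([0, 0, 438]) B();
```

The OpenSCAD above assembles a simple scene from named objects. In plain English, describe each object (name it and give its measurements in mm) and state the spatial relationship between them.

A is a four-legged stool. The seat is 298×274 mm, 35 mm thick, top at z = 438 mm. It stands on four round legs, each 38 mm in diameter, from z = 0 to the seat underside, each leg's axis is inset half a diameter from the nearest pair of seat edges (so the leg's bounding box is flush with the corner).

B is a spool: two coaxial disc flanges of radius 91 mm and thickness 22 mm, joined by a core cylinder of radius 53 mm and height 286 mm. The lower flange rests on z = 0 and the three cylinders share a vertical axis.

The spool is on top of the stool.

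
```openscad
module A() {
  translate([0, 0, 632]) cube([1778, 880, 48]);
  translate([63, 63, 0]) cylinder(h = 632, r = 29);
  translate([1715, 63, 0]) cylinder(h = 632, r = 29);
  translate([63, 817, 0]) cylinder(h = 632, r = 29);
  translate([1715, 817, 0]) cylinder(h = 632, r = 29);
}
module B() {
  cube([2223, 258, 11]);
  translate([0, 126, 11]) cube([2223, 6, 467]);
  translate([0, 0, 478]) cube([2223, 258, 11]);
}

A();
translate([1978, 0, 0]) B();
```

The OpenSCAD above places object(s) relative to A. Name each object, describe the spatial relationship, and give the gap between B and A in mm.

A is a table. B is an I-beam. The I-beam is on the floor beside the table on its +x side. The gap between the I-beam and the table is 200 mm.

The I-beam's nearest face is 200 mm from the table's +x face.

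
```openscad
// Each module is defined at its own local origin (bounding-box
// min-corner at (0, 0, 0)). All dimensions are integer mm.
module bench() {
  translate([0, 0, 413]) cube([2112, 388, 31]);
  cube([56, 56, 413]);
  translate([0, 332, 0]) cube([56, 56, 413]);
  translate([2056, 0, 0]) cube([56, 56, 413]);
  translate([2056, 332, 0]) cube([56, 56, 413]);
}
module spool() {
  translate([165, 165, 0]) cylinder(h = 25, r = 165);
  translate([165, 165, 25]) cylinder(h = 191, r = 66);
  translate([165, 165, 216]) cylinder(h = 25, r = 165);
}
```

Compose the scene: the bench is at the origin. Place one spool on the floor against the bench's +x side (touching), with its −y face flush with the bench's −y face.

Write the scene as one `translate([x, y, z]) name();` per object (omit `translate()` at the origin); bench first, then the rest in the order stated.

bench();
translate([2112, 0, 0]) spool();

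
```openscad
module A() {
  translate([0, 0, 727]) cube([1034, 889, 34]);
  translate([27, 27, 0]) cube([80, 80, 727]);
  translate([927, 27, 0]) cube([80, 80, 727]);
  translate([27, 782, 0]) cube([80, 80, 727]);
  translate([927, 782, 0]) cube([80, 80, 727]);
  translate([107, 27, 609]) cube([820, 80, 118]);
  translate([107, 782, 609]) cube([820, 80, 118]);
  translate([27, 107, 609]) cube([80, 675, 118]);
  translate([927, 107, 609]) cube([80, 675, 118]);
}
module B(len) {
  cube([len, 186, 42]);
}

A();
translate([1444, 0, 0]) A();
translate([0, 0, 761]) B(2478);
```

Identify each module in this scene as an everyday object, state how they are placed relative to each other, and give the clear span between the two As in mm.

Second table starts at x = 1444; first ends at x = 1034; clear span = 1444 − 1034 = 410 mm.

A is a table. B is a beam. A beam spans the tops of two tables. The clear span between the two tables is 410 mm.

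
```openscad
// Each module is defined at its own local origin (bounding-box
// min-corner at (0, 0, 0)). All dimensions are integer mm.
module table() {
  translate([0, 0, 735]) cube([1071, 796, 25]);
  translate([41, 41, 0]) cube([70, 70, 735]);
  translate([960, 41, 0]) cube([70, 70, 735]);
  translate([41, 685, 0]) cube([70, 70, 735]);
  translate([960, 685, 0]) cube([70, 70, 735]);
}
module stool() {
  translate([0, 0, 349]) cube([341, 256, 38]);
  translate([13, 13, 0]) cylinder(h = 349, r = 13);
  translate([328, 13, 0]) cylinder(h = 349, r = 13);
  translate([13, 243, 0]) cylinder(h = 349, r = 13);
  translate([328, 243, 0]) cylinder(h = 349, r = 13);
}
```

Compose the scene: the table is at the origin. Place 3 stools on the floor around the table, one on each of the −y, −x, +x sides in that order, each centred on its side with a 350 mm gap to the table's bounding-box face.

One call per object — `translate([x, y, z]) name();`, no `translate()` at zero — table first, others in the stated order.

table();
translate([365, -606, 0]) stool();
translate([-691, 270, 0]) stool();
translate([1421, 270, 0]) stool();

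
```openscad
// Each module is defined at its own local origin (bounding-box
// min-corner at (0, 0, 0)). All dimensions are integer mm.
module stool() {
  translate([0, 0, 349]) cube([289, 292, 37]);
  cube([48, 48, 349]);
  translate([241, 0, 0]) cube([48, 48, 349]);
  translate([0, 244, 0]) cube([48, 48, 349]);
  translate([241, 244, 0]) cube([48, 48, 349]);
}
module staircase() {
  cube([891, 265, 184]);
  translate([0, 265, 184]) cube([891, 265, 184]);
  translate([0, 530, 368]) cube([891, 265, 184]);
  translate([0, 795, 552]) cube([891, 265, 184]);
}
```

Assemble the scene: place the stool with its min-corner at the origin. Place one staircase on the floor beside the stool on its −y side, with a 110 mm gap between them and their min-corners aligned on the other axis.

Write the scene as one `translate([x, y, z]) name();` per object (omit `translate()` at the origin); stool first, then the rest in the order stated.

stool();
translate([0, -1170, 0]) staircase();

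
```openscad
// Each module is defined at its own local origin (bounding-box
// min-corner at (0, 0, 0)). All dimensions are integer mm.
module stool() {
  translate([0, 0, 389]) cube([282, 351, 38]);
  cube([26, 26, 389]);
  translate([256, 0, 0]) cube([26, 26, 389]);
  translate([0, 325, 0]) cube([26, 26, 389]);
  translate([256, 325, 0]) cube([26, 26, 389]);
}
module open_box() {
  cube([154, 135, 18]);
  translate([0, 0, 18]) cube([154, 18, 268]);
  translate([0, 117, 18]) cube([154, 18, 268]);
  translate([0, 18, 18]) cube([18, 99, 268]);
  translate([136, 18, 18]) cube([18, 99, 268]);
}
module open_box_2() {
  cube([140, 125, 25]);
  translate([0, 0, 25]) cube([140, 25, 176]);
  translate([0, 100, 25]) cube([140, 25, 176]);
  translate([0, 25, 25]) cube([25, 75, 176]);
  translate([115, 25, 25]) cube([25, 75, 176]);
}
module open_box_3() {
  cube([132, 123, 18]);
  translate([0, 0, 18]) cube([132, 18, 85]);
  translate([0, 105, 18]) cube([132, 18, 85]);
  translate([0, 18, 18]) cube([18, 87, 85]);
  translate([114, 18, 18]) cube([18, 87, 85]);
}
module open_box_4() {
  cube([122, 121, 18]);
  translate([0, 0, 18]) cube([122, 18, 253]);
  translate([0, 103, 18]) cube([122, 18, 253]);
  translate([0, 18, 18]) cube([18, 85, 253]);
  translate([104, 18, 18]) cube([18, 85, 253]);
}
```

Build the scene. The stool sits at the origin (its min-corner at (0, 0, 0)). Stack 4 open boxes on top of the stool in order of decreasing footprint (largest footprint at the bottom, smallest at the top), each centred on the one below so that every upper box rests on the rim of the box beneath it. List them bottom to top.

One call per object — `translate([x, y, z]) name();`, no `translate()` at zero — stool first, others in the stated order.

stool();
translate([64, 108, 427]) open_box();
translate([71, 113, 713]) open_box_2();
translate([75, 114, 914]) open_box_3();
translate([80, 115, 1017]) open_box_4();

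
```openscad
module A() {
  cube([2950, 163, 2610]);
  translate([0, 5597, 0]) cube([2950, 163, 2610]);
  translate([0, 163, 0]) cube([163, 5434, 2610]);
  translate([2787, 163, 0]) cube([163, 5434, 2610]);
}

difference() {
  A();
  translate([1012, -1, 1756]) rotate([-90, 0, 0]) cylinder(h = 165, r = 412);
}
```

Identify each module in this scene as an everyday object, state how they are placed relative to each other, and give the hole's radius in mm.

The subtracted cylinder has r = 412 mm.

A is a house frame. The house frame has a circular hole through its front wall. The hole's radius is 412 mm.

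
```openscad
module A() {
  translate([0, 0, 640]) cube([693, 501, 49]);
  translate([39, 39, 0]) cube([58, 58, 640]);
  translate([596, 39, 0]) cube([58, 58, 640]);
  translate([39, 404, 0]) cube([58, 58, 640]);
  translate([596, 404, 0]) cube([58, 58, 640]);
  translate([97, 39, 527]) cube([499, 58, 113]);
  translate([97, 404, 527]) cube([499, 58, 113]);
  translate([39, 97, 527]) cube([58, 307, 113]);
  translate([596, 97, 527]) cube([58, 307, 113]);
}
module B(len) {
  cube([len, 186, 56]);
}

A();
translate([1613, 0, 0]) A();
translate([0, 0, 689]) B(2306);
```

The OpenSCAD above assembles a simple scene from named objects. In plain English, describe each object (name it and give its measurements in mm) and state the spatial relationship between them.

A is a table with a 693×501 mm rectangular top, 49 mm thick, top surface at z = 689 mm, supported by four 58×58 mm square legs, each inset 39 mm from the nearest pair of top edges, running from the floor. Four apron rails, 58 mm thick and 113 mm tall, run between adjacent legs with their top edges flush with the underside of the top and their outer faces flush with the legs' outer faces.

B is a rectangular beam 2306 mm long (x), 186 mm deep (y), 56 mm thick (z).

The beam spans the tops of two tables placed 920 mm apart, resting at z = 689 mm.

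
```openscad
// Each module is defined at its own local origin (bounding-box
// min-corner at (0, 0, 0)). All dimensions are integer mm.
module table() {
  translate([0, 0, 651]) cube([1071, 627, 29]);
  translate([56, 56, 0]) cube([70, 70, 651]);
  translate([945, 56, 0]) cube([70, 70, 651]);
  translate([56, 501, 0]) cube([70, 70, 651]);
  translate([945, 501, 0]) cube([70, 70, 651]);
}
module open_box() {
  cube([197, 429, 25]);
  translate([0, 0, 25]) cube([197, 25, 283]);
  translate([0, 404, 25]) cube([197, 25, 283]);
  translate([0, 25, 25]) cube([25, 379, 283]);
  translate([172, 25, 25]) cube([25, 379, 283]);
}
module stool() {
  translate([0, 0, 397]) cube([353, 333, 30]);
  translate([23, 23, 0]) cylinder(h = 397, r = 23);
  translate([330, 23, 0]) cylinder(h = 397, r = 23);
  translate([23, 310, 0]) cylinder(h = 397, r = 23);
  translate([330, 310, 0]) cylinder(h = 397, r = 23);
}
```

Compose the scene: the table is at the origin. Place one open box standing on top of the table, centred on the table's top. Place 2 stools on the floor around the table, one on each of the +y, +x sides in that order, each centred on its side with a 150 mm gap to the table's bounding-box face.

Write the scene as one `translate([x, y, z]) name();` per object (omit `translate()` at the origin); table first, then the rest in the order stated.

table();
translate([437, 99, 680]) open_box();
translate([359, 777, 0]) stool();
translate([1221, 147, 0]) stool();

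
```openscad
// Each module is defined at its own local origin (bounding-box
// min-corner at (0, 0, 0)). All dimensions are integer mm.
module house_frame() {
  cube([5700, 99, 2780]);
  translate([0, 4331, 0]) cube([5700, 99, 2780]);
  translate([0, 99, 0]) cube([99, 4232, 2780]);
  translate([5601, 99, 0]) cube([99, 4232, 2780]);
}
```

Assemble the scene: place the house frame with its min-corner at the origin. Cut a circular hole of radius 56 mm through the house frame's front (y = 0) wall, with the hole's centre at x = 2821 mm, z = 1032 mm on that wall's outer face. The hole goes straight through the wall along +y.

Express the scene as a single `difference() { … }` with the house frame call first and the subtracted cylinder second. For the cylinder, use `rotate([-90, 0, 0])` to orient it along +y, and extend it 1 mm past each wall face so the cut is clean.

difference() {
  house_frame();
  translate([2821, -1, 1032]) rotate([-90, 0, 0]) cylinder(h = 101, r = 56);
}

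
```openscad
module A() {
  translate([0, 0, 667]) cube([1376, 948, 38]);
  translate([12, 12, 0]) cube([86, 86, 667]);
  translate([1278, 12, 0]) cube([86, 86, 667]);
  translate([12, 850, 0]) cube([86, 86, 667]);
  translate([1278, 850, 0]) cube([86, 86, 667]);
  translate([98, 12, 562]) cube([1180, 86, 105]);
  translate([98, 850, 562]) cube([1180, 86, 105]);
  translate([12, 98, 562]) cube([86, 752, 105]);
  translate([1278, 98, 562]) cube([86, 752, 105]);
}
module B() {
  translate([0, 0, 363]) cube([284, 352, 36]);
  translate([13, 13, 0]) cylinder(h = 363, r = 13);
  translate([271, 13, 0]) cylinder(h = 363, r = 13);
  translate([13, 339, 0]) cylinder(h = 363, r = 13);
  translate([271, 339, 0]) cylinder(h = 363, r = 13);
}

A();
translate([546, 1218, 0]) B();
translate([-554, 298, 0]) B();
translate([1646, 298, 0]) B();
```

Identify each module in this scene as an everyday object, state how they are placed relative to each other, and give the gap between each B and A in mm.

A is a table. B is a stool. Three stools sit around the table at the +y, −x, +x sides. The gap between each stool and the table is 270 mm.

Each stool's nearest face is 270 mm from the table's bounding box.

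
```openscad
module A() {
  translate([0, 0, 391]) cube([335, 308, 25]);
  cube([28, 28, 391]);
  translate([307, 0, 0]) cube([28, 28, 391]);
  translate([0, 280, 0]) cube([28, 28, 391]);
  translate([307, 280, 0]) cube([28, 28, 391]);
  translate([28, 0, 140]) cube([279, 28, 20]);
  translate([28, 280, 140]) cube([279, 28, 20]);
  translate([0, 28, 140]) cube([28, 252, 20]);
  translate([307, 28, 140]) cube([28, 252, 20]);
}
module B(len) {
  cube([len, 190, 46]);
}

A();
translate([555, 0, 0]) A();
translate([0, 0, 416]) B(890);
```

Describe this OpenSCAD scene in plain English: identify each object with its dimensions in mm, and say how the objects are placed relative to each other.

A is a four-legged stool. The seat is 335×308 mm, 25 mm thick, top at z = 416 mm. It stands on four square legs, each 28×28 mm in cross-section, from z = 0 to the seat underside, each flush with a corner of the seat. Four stretchers, 28 mm wide and 20 mm tall, connect adjacent legs with their undersides at z = 140 mm, each running between the inner faces of the legs it joins and aligned with the legs' outer faces on the other axis.

B is a rectangular beam 890 mm long (x), 190 mm deep (y), 46 mm thick (z).

The beam spans the tops of two stools placed 220 mm apart, resting at z = 416 mm.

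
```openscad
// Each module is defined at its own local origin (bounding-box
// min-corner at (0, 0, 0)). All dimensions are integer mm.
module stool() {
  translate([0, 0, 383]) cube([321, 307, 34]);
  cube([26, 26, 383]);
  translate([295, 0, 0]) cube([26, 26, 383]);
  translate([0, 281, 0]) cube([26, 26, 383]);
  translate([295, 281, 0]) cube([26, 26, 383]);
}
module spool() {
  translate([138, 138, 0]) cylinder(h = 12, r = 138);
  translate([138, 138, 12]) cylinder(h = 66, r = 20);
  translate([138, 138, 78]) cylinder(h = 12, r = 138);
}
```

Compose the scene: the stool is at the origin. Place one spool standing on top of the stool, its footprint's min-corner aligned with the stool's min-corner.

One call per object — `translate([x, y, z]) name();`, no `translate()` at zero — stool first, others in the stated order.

stool();
translate([0, 0, 417]) spool();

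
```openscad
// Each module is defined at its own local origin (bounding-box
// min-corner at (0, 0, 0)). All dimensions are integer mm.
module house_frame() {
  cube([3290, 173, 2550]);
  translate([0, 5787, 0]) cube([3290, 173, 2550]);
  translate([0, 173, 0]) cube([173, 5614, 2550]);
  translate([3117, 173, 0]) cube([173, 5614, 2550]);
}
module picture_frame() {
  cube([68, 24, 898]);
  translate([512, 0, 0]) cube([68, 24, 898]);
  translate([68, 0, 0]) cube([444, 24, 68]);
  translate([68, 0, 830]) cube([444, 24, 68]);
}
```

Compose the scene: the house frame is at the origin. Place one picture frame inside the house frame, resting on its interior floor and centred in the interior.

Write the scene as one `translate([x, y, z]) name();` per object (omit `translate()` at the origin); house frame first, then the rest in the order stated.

house_frame();
translate([1355, 2968, 0]) picture_frame();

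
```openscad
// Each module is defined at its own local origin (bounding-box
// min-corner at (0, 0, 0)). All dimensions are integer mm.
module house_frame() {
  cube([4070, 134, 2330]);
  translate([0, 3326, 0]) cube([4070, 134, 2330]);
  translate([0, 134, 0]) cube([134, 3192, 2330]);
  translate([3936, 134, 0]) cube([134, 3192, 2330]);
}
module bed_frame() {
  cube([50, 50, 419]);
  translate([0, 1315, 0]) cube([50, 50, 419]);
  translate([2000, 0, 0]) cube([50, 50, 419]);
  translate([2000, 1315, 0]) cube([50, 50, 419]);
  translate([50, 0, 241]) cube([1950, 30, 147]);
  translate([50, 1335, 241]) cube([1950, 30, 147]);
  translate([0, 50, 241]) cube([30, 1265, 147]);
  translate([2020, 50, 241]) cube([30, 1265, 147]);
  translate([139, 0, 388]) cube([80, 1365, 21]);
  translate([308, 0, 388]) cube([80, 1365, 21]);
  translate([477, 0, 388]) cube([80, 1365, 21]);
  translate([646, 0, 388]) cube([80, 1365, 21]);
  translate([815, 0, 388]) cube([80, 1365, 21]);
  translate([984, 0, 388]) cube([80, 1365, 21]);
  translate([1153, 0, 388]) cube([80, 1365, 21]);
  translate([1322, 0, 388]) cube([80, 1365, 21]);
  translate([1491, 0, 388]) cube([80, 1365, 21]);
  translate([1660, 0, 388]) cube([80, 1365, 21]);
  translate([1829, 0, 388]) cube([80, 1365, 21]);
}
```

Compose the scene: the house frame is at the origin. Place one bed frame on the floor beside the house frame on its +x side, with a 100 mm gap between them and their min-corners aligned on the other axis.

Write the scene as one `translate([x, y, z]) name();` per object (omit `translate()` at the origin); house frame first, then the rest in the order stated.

house_frame();
translate([4170, 0, 0]) bed_frame();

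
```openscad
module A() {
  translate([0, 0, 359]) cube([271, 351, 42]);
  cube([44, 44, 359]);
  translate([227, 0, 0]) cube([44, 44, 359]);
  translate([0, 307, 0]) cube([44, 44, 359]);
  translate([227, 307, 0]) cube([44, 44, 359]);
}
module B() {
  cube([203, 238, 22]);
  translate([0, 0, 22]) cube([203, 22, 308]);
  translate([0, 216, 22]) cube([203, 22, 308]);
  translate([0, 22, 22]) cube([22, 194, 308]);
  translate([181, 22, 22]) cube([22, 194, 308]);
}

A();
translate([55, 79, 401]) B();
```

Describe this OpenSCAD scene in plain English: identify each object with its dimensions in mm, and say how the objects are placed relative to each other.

A is a four-legged stool. The seat is a 271×351×42 mm slab whose top surface is at z = 401 mm; four square legs, each 44×44 mm in cross-section, run from the floor (z = 0) to the underside of the seat, each flush with a corner of the seat.

B is an open storage box with external size 203×238×330 mm and wall thickness 22 mm (the base is also 22 mm thick). The base covers the whole footprint; the four walls stand on the base, with the y-facing walls full-width and the x-facing walls fitting between their inner faces.

The open box is on top of the stool.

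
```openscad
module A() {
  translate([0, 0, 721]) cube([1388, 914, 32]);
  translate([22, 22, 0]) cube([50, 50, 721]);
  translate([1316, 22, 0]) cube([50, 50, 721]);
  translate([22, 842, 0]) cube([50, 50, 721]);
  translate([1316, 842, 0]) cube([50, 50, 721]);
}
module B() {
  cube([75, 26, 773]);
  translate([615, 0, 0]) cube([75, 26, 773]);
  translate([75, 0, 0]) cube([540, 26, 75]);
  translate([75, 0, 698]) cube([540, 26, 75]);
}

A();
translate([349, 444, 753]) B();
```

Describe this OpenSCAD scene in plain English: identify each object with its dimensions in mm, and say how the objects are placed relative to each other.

A is a table with a 1388×914 mm rectangular top, 32 mm thick, top surface at z = 753 mm, supported by four 50×50 mm square legs, each inset 22 mm from the nearest pair of top edges, running from the floor.

B is a rectangular picture frame lying in the x–z plane (depth along y). The opening is 540 mm wide (x) by 623 mm tall (z), surrounded by a border 75 mm wide on all four sides. The frame is 26 mm deep and is made of two full-height vertical stiles with two horizontal rails fitted between them.

The picture frame is on top of the table, centred.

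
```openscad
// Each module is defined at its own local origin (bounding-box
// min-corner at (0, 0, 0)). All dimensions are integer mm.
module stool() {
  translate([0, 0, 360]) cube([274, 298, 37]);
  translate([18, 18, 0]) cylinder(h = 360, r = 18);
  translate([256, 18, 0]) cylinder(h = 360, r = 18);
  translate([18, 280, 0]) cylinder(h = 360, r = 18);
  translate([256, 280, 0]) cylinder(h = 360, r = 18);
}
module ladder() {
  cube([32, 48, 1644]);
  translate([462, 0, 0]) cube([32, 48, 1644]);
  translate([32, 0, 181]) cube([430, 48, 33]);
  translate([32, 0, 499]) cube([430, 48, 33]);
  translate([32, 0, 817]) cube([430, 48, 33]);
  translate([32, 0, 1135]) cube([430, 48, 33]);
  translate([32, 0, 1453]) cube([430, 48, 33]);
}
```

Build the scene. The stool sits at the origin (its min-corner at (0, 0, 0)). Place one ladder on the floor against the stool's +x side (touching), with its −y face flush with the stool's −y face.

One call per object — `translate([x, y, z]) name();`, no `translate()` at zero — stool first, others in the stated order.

stool();
translate([274, 0, 0]) ladder();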